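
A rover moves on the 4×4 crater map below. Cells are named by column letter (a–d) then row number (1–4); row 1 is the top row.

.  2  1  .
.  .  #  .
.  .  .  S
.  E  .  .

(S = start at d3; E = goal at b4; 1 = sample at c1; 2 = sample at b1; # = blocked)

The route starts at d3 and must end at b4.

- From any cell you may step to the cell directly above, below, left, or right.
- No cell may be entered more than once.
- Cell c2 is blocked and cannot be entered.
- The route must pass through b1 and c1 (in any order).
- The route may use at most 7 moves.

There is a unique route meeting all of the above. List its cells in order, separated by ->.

The budget equals the shortest possible length, so every move has to be on a shortest route through the required cells.
Route from d3: 2× up (reaching d1), 2× left (reaching b1), 3× down (reaching b4) — 7 moves in all.
Check: all required cells visited; 7 ≤ 7 moves.

d3 -> d2 -> d1 -> c1 -> b1 -> b2 -> b3 -> b4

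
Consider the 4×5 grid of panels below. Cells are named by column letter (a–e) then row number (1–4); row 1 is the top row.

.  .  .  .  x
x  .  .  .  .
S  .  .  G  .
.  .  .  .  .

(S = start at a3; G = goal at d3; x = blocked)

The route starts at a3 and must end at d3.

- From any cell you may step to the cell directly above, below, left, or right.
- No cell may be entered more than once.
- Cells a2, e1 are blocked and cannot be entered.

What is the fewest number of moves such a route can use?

The Manhattan distance from a3 to d3 is |3−3| + |1−4| = 3, so at least 3 moves are needed.
A route of 3 moves achieves this: a3 → b3 → c3 → d3.
Since 3 matches the lower bound, it is optimal.

3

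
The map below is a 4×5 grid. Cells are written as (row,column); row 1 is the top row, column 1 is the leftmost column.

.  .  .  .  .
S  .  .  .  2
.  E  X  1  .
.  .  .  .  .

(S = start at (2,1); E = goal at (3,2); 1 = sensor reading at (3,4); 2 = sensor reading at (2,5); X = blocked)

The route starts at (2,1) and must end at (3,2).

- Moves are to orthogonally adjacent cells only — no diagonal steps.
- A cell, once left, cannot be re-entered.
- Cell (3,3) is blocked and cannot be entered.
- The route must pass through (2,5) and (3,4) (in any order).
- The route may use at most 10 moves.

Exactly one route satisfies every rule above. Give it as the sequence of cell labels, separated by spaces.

Any route must reach (2,5) and (3,4) and still end at (3,2) within 10 moves, so the order of the required stops is forced.
Route from (2,1): 4× right (reaching (2,5)), down to (3,5), left to (3,4), down to (4,4), 2× left (reaching (4,2)), up to (3,2) — 10 moves in all.
Check: all required cells visited; 10 ≤ 10 moves.

(2,1) (2,2) (2,3) (2,4) (2,5) (3,5) (3,4) (4,4) (4,3) (4,2) (3,2)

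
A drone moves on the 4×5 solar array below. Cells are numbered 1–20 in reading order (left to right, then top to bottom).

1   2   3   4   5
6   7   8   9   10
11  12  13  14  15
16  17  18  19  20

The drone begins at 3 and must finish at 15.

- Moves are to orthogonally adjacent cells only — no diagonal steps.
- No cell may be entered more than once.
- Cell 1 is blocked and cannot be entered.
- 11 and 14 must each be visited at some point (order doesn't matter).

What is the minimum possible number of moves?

8

Any route passes through 11 and 14 in some order between 3 and 15. Summing Manhattan distances along each leg and taking the cheapest ordering (3 → 11 → 14 → 15) gives a lower bound of 4 + 3 + 1 = 8 moves.
A route of 8 moves achieves this: 3 → 8 → 7 → 6 → 11 → 12 → 13 → 14 → 15.
Since 8 matches the lower bound, it is optimal.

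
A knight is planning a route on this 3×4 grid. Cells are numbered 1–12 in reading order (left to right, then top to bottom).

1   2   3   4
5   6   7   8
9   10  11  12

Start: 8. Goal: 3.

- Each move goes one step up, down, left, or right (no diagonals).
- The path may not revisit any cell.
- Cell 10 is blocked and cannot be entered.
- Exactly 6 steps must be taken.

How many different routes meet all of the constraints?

2

Need simple routes of exactly 6 moves from 8 to 3 (Manhattan distance 2, so 2 moves are spent on a detour and 2 undoing it).
Enumerating: 8 12 11 7 6 2 3 | 8 7 6 5 1 2 3.
That gives 2 routes.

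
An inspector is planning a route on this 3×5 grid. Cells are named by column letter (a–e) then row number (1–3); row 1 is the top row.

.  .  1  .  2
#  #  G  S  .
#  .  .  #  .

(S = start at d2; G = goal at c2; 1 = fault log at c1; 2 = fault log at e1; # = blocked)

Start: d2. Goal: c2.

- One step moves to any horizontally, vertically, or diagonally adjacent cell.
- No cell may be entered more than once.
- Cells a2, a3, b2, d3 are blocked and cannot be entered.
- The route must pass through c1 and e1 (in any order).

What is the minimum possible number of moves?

Any route passes through c1 and e1 in some order between d2 and c2. Summing Chebyshev distances along each leg and taking the cheapest ordering (d2 → e1 → c1 → c2) gives a lower bound of 1 + 2 + 1 = 4 moves.
A route of 4 moves achieves this: d2 → e1 → d1 → c1 → c2.
Since 4 matches the lower bound, it is optimal.

4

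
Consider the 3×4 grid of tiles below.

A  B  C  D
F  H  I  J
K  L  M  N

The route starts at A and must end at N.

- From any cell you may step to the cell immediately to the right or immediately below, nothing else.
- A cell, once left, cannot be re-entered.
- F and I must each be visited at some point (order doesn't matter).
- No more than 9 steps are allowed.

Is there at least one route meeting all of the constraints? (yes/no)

One route that works: A → F → H → I → M → N.

yes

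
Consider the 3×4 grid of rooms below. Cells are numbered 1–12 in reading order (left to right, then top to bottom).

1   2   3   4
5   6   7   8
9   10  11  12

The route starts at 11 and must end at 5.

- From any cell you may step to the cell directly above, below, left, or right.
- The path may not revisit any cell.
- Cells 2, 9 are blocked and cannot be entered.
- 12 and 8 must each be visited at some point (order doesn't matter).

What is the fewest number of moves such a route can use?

Any route passes through 12 and 8 in some order between 11 and 5. Summing Manhattan distances along each leg and taking the cheapest ordering (11 → 12 → 8 → 5) gives a lower bound of 1 + 1 + 3 = 5 moves.
A route of 5 moves achieves this: 11 → 12 → 8 → 7 → 6 → 5.
Since 5 matches the lower bound, it is optimal.

5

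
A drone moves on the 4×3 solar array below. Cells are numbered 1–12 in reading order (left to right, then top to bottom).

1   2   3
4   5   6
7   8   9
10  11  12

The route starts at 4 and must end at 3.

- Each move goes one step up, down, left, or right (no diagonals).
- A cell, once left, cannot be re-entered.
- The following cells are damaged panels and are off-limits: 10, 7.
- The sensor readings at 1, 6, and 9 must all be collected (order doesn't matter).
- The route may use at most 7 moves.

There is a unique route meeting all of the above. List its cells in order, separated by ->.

The budget equals the shortest possible length, so every move has to be on a shortest route through the required cells.
Route from 4: up 1 to 1, right 1 to 2, down 2 to 8, right 1 to 9, up 2 to 3 — 7 moves in all.
Check: all required cells visited; 7 ≤ 7 moves.

4 -> 1 -> 2 -> 5 -> 8 -> 9 -> 6 -> 3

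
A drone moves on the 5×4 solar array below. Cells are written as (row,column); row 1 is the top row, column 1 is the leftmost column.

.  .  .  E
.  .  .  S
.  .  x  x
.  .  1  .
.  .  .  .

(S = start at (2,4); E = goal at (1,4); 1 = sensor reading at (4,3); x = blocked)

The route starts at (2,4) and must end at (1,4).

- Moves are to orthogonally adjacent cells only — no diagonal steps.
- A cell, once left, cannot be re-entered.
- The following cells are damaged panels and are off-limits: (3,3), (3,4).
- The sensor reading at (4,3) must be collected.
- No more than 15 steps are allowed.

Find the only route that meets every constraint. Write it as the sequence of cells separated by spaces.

Any route must reach (4,3) and still end at (1,4) within 15 moves, so the order of the required stops is forced.
Route from (2,4): left 2 to (2,2), down 2 to (4,2), right 1 to (4,3), down 1 to (5,3), left 2 to (5,1), up 4 to (1,1), right 3 to (1,4) — 15 moves in all.
Check: all required cells visited; 15 ≤ 15 moves.

(2,4) (2,3) (2,2) (3,2) (4,2) (4,3) (5,3) (5,2) (5,1) (4,1) (3,1) (2,1) (1,1) (1,2) (1,3) (1,4)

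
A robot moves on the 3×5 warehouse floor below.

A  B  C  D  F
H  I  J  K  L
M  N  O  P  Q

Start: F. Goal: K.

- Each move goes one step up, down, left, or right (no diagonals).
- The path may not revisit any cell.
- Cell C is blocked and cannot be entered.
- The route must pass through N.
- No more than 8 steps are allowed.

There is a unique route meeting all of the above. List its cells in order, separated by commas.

The budget equals the shortest possible length, so every move has to be on a shortest route through the required cells.
Route from F: down 2 to Q, left 3 to N, up 1 to I, right 2 to K — 8 moves in all.
Check: all required cells visited; 8 ≤ 8 moves.

F, L, Q, P, O, N, I, J, K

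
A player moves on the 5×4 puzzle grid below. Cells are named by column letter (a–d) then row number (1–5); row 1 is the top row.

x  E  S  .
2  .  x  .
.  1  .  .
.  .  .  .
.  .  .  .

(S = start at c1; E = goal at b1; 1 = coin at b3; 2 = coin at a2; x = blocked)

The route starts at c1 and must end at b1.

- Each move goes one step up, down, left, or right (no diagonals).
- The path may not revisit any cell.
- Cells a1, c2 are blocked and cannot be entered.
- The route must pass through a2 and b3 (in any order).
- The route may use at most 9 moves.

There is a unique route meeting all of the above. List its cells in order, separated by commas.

The 9-move cap with required stops at a2, b3 leaves no slack for detours.
Route from c1: right to d1, 2× down (reaching d3), 3× left (reaching a3), up to a2, right to b2, up to b1 — 9 moves in all.
Check: all required cells visited; 9 ≤ 9 moves.

c1, d1, d2, d3, c3, b3, a3, a2, b2, b1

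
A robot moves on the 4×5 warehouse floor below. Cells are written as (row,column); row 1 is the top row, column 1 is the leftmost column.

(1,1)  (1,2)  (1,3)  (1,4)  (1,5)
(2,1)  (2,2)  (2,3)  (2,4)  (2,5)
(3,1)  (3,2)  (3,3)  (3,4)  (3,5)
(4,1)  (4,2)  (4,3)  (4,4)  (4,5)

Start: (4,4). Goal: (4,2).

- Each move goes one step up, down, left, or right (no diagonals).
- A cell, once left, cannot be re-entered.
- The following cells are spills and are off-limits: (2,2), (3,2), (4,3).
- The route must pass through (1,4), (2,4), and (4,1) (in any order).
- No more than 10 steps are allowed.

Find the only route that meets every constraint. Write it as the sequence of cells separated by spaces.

(4,4) (3,4) (2,4) (1,4) (1,3) (1,2) (1,1) (2,1) (3,1) (4,1) (4,2)

The budget equals the shortest possible length, so every move has to be on a shortest route through the required cells.
Route from (4,4): up 3 to (1,4), left 3 to (1,1), down 3 to (4,1), right 1 to (4,2) — 10 moves in all.
Check: all required cells visited; 10 ≤ 10 moves.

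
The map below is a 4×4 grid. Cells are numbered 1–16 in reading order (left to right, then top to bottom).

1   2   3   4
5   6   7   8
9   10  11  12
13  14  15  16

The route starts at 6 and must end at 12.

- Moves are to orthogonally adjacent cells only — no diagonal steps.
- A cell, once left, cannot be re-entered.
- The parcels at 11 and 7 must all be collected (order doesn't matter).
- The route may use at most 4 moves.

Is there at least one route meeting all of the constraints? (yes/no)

One route that works: 6 → 7 → 11 → 12.

yes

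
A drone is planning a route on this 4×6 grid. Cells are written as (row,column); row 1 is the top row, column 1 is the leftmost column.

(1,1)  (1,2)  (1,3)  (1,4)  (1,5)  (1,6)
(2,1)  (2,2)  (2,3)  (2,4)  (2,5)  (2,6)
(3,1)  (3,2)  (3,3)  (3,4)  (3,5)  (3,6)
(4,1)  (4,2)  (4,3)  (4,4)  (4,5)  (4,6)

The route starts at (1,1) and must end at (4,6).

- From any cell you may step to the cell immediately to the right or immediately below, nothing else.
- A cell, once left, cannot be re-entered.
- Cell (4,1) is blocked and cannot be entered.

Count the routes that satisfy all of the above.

55

A right/down-only route from (1,1) to (4,6) makes exactly 3 down-moves and 5 right-moves in some order.
With no other constraints that would be C(8,3) = 56 routes.
Subtract routes through each blocked cell (inclusion–exclusion for overlaps): − through (4,1): 1 → 55.
That gives 55 routes.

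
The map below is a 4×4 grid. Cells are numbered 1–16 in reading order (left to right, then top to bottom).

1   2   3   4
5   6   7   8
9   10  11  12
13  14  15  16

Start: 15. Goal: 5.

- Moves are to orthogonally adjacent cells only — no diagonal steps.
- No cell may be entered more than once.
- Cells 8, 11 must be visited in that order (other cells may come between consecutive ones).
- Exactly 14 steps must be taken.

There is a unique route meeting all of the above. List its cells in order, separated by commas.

The waypoints must appear in the order 8, 11, with no cell reused.
Route from 15: right to 16, 3× up (reaching 4), 2× left (reaching 2), down to 6, right to 7, down to 11, left to 10, down to 14, left to 13, 2× up (reaching 5) — 14 moves in all.
Check: order respected (8 at step 3, 11 at step 9); 14 moves as required.

15, 16, 12, 8, 4, 3, 2, 6, 7, 11, 10, 14, 13, 9, 5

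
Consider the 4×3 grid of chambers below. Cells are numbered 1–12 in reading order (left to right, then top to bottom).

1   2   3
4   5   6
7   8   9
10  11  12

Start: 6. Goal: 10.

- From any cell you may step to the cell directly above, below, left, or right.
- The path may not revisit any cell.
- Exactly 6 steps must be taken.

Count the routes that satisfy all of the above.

Need simple routes of exactly 6 moves from 6 to 10 (Manhattan distance 4, so 1 moves are spent on a detour and 1 undoing it).
Branch systematically from the start, pruning whenever the remaining move budget drops below the Manhattan distance to 10 or differs from it in parity. Grouping the completions by first move — via 3: 4; via 9: 2; via 5: 3 — and summing: 4 + 2 + 3 = 9.
That gives 9 routes.

9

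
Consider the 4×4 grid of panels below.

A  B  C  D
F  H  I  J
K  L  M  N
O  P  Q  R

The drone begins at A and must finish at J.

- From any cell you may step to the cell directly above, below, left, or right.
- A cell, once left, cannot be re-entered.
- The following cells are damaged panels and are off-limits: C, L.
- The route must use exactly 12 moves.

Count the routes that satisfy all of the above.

1

Need simple routes of exactly 12 moves from A to J (Manhattan distance 4, so 4 moves are spent on a detour and 4 undoing it).
Enumerating: A B H F K O P Q R N M I J.
That gives 1 route.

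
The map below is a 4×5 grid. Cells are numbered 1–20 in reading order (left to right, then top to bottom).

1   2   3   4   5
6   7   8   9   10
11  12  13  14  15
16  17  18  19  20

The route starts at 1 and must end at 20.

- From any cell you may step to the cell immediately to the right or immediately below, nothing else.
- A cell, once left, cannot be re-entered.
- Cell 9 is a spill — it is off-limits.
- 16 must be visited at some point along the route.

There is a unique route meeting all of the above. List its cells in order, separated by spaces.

Moves only go right or down, so the column and row indices never decrease.
Route from 1: down 3 to 16, right 4 to 20 — 7 moves in all.
Check: all required cells visited.

1 6 11 16 17 18 19 20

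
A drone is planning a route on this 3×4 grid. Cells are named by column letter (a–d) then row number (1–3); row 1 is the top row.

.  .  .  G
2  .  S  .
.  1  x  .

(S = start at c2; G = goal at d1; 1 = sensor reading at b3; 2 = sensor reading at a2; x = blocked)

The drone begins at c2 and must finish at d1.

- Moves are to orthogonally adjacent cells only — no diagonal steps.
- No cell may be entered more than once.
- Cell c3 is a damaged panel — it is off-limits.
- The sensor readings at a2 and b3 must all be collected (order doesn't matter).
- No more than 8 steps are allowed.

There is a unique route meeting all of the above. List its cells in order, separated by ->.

c2 -> b2 -> b3 -> a3 -> a2 -> a1 -> b1 -> c1 -> d1

Any route must reach a2 and b3 and still end at d1 within 8 moves, so the order of the required stops is forced.
Route from c2: left 1 to b2, down 1 to b3, left 1 to a3, up 2 to a1, right 3 to d1 — 8 moves in all.
Check: all required cells visited; 8 ≤ 8 moves.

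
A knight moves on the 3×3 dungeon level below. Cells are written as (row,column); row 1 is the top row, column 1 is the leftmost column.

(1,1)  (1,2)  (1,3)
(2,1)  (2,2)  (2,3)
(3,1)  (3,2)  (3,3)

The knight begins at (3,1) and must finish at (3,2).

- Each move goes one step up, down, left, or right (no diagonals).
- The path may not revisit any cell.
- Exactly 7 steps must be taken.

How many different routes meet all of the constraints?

Need simple routes of exactly 7 moves from (3,1) to (3,2) (Manhattan distance 1, so 3 moves are spent on a detour and 3 undoing it).
Enumerating: (3,1) (2,1) (1,1) (1,2) (2,2) (2,3) (3,3) (3,2) | (3,1) (2,1) (1,1) (1,2) (1,3) (2,3) (3,3) (3,2) | (3,1) (2,1) (1,1) (1,2) (1,3) (2,3) (2,2) (3,2) | (3,1) (2,1) (2,2) (1,2) (1,3) (2,3) (3,3) (3,2).
That gives 4 routes.

4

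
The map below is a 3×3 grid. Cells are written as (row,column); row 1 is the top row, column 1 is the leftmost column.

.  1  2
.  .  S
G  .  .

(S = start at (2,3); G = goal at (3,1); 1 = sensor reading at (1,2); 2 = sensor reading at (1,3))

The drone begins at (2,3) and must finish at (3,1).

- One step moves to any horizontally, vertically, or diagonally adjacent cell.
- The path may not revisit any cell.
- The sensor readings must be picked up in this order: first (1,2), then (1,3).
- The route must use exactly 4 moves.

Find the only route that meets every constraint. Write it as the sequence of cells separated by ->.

(2,3) -> (1,2) -> (1,3) -> (2,2) -> (3,1)

The waypoints must appear in the order (1,2), (1,3), with no cell reused.
Route from (2,3): up-left to (1,2), right to (1,3), 2× down-left (reaching (3,1)) — 4 moves in all.
Check: order respected (1 at step 1, 2 at step 2); 4 moves as required.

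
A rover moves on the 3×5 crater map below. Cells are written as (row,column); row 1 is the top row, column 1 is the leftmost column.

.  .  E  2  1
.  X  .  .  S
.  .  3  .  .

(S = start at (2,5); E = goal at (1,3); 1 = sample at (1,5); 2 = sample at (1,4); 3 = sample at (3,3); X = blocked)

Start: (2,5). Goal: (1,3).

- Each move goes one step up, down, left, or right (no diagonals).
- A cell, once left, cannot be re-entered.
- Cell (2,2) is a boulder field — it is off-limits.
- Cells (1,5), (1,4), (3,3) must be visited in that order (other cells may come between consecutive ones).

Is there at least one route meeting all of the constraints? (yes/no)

yes

One route that works: (2,5) → (1,5) → (1,4) → (2,4) → (3,4) → (3,3) → (2,3) → (1,3).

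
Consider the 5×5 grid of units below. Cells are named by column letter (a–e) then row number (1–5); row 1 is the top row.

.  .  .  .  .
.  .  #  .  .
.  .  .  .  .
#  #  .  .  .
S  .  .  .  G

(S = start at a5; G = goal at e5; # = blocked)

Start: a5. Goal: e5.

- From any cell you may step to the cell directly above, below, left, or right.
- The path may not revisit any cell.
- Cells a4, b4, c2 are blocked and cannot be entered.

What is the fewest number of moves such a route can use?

4

The Manhattan distance from a5 to e5 is |5−5| + |1−5| = 4, so at least 4 moves are needed.
A route of 4 moves achieves this: a5 → b5 → c5 → d5 → e5.
Since 4 matches the lower bound, it is optimal.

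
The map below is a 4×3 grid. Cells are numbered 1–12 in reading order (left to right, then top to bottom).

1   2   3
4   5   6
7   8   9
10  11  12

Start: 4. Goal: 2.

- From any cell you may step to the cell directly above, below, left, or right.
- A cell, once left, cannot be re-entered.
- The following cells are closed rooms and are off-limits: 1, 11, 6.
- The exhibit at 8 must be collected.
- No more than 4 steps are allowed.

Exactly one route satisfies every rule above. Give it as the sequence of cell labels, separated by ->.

4 -> 7 -> 8 -> 5 -> 2

The budget equals the shortest possible length, so every move has to be on a shortest route through the required cells.
Route from 4: down 1 to 7, right 1 to 8, up 2 to 2 — 4 moves in all.
Check: all required cells visited; 4 ≤ 4 moves.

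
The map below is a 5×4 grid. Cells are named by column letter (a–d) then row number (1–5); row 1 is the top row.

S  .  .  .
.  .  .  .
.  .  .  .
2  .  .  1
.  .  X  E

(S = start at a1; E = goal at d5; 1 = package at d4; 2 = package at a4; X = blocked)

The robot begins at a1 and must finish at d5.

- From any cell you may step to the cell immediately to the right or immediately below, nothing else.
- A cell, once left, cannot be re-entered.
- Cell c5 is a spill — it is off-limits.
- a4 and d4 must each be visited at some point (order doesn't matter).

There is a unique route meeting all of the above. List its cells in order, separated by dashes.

Moves only go right or down, so the column and row indices never decrease.
Route from a1: 3× down (reaching a4), 3× right (reaching d4), down to d5 — 7 moves in all.
Check: all required cells visited.

a1 - a2 - a3 - a4 - b4 - c4 - d4 - d5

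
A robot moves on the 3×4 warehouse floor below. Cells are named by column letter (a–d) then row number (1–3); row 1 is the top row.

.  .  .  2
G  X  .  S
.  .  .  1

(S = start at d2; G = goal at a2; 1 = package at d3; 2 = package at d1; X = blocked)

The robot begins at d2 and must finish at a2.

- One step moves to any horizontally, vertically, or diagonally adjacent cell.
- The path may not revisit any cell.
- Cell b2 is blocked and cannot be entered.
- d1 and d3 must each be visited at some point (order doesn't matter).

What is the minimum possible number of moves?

Any route passes through d1 and d3 in some order between d2 and a2. Summing Chebyshev distances along each leg and taking the cheapest ordering (d2 → d3 → d1 → a2) gives a lower bound of 1 + 2 + 3 = 6 moves.
A route of 6 moves achieves this: d2 → d1 → c2 → d3 → c3 → b3 → a2.
Since 6 matches the lower bound, it is optimal.

6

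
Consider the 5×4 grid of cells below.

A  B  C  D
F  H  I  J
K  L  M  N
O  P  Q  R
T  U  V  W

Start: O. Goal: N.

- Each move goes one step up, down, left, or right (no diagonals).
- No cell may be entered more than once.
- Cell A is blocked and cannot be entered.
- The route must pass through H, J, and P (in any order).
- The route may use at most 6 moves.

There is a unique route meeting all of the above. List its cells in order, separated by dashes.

O - P - L - H - I - J - N

The 6-move cap with required stops at H, J, P leaves no slack for detours.
Route from O: right to P, 2× up (reaching H), 2× right (reaching J), down to N — 6 moves in all.
Check: all required cells visited; 6 ≤ 6 moves.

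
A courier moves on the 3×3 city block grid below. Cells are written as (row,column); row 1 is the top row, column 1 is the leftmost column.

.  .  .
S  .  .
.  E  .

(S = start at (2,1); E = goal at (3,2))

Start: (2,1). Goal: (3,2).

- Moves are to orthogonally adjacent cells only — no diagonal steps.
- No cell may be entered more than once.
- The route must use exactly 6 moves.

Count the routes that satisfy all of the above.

4

Need simple routes of exactly 6 moves from (2,1) to (3,2) (Manhattan distance 2, so 2 moves are spent on a detour and 2 undoing it).
Enumerating: (2,1) (1,1) (1,2) (2,2) (2,3) (3,3) (3,2) | (2,1) (1,1) (1,2) (1,3) (2,3) (3,3) (3,2) | (2,1) (1,1) (1,2) (1,3) (2,3) (2,2) (3,2) | (2,1) (2,2) (1,2) (1,3) (2,3) (3,3) (3,2).
That gives 4 routes.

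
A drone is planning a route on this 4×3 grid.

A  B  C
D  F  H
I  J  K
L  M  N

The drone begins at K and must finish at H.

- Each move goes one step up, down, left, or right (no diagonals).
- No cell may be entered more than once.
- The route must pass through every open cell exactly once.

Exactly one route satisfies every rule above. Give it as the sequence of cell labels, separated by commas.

K, N, M, L, I, J, F, D, A, B, C, H

Need to visit all 12 open cells exactly once, starting at K and ending at H.
Route from K: down 1 to N, left 2 to L, up 1 to I, right 1 to J, up 1 to F, left 1 to D, up 1 to A, right 2 to C, down 1 to H — 11 moves in all.
Check: all 12 open cells covered.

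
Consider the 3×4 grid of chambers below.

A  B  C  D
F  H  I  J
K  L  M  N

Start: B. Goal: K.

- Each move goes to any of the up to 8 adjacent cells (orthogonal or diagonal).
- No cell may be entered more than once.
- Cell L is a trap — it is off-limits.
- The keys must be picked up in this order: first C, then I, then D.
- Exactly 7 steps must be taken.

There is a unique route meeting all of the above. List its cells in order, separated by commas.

B, C, I, D, J, M, H, K

The waypoints must appear in the order C, I, D, with no cell reused.
Route from B: right 1 to C, down 1 to I, up-right 1 to D, down 1 to J, down-left 1 to M, up-left 1 to H, down-left 1 to K — 7 moves in all.
Check: order respected (C at step 1, I at step 2, D at step 3); 7 moves as required.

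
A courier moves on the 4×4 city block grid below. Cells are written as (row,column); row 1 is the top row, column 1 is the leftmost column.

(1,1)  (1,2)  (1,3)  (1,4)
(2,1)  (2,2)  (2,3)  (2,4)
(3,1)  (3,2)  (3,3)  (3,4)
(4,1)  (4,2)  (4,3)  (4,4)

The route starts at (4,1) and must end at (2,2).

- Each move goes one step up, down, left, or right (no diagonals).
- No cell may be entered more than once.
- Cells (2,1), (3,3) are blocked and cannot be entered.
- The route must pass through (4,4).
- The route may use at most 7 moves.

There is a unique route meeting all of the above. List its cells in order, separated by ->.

Any route must reach (4,4) and still end at (2,2) within 7 moves, so the order of the required stops is forced.
Route from (4,1): right 3 to (4,4), up 2 to (2,4), left 2 to (2,2) — 7 moves in all.
Check: all required cells visited; 7 ≤ 7 moves.

(4,1) -> (4,2) -> (4,3) -> (4,4) -> (3,4) -> (2,4) -> (2,3) -> (2,2)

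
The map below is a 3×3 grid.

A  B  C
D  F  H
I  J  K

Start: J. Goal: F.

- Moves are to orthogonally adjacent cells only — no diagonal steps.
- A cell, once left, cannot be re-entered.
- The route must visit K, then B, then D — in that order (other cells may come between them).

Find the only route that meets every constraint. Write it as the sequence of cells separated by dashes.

The waypoints must appear in the order K, B, D, with no cell reused.
Route from J: right 1 to K, up 2 to C, left 2 to A, down 1 to D, right 1 to F — 7 moves in all.
Check: order respected (K at step 1, B at step 4, D at step 6).

J - K - H - C - B - A - D - F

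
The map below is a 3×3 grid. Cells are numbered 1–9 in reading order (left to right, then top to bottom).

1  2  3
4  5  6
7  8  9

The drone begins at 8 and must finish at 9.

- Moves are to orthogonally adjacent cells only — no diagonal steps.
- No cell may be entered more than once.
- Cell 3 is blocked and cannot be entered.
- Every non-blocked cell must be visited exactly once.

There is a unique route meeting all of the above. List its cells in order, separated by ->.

Need to visit all 8 open cells exactly once, starting at 8 and ending at 9.
Cell 1 has only two open neighbours (4 and 2), so the path must pass straight through it: one of those is the cell it's entered from and the other is where it exits.
Route from 8: left 1 to 7, up 2 to 1, right 1 to 2, down 1 to 5, right 1 to 6, down 1 to 9 — 7 moves in all.
Check: all 8 open cells covered.

8 -> 7 -> 4 -> 1 -> 2 -> 5 -> 6 -> 9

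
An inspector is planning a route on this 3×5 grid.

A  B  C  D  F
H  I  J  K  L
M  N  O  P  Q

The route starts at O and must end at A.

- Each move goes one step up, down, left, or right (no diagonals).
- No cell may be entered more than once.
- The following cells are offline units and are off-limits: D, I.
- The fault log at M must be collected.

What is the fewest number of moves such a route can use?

Any route passes through M somewhere between O and A. Summing Manhattan distances along the two legs (O → M → A) gives a lower bound of 2 + 2 = 4 moves.
A route of 4 moves achieves this: O → N → M → H → A.
Since 4 matches the lower bound, it is optimal.

4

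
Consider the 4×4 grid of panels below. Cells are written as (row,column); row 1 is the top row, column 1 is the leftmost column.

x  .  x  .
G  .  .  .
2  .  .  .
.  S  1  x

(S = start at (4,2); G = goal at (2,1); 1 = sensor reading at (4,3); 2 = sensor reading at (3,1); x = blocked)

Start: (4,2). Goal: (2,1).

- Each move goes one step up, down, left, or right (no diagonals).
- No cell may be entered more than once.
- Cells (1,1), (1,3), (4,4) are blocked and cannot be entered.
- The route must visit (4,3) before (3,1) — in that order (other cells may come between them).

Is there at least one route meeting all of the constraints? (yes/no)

One route that works: (4,2) → (4,3) → (3,3) → (3,2) → (3,1) → (2,1).

yes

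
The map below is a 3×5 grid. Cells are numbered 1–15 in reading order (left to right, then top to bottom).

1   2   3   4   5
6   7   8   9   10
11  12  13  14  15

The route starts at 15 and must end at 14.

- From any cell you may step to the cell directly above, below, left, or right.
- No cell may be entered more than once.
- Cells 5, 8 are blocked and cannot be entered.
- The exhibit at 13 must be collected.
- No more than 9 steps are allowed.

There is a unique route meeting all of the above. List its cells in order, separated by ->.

The budget equals the shortest possible length, so every move has to be on a shortest route through the required cells.
Route from 15: up to 10, left to 9, up to 4, 2× left (reaching 2), 2× down (reaching 12), 2× right (reaching 14) — 9 moves in all.
Check: all required cells visited; 9 ≤ 9 moves.

15 -> 10 -> 9 -> 4 -> 3 -> 2 -> 7 -> 12 -> 13 -> 14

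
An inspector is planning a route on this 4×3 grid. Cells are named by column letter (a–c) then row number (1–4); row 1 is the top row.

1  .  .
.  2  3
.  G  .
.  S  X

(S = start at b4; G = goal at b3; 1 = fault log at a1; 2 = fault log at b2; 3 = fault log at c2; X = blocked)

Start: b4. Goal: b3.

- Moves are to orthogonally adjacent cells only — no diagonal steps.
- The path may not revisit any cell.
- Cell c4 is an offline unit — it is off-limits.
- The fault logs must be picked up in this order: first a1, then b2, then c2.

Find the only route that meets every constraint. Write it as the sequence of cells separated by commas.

b4, a4, a3, a2, a1, b1, b2, c2, c3, b3

The waypoints must appear in the order a1, b2, c2, with no cell reused.
Route from b4: left to a4, 3× up (reaching a1), right to b1, down to b2, right to c2, down to c3, left to b3 — 9 moves in all.
Check: order respected (1 at step 4, 2 at step 6, 3 at step 7).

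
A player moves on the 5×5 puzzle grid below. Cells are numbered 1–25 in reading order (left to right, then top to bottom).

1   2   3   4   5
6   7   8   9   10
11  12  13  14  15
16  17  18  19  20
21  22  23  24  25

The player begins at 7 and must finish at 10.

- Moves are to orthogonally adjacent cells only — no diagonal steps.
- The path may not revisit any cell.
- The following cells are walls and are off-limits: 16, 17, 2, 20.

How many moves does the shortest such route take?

3

The Manhattan distance from 7 to 10 is |2−2| + |2−5| = 3, so at least 3 moves are needed.
A route of 3 moves achieves this: 7 → 8 → 9 → 10.
Since 3 matches the lower bound, it is optimal.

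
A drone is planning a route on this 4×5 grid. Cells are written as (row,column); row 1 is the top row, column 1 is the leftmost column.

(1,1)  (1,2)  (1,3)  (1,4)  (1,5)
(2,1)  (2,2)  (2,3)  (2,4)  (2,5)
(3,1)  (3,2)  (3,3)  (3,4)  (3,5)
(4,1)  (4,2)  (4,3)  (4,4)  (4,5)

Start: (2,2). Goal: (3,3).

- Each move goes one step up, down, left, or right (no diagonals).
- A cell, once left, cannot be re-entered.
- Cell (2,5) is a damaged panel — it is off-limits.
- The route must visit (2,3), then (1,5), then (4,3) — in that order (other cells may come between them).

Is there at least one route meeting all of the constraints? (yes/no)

no

(1,5) must be visited but has only one open neighbour ((1,4)), and it is neither the start nor the goal — the route would have to enter and leave through (1,4), re-entering it.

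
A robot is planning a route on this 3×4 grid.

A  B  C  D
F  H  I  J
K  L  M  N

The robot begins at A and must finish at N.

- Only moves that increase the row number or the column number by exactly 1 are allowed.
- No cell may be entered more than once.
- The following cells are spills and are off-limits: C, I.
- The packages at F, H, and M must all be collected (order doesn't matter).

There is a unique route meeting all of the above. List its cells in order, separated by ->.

Moves only go right or down, so the column and row indices never decrease.
Route from A: down 1 to F, right 1 to H, down 1 to L, right 2 to N — 5 moves in all.
Check: all required cells visited.

A -> F -> H -> L -> M -> N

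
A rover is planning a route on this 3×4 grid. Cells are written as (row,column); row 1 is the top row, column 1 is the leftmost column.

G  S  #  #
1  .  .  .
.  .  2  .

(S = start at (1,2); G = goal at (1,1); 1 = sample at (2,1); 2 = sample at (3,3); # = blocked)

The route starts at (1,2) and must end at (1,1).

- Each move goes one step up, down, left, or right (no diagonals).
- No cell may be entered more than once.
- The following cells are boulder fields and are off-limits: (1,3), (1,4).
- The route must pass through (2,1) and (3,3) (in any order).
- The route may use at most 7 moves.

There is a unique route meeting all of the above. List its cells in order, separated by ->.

(1,2) -> (2,2) -> (2,3) -> (3,3) -> (3,2) -> (3,1) -> (2,1) -> (1,1)

The budget equals the shortest possible length, so every move has to be on a shortest route through the required cells.
Route from (1,2): down to (2,2), right to (2,3), down to (3,3), 2× left (reaching (3,1)), 2× up (reaching (1,1)) — 7 moves in all.
Check: all required cells visited; 7 ≤ 7 moves.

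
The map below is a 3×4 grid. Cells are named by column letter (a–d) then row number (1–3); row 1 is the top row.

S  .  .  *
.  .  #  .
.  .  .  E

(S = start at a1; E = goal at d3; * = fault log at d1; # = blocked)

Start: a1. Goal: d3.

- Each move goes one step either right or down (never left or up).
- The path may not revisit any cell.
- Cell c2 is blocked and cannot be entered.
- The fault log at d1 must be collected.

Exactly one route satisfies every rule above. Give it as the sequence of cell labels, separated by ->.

a1 -> b1 -> c1 -> d1 -> d2 -> d3

Moves only go right or down, so the column and row indices never decrease.
Route from a1: right 3 to d1, down 2 to d3 — 5 moves in all.
Check: all required cells visited.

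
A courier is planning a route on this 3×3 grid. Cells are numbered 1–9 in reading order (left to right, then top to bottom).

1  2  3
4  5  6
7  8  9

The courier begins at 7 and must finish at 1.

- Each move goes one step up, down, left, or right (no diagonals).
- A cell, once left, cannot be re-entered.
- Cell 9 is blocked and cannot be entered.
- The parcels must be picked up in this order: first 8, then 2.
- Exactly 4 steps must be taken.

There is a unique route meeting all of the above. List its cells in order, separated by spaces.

The waypoints must appear in the order 8, 2, with no cell reused.
Route from 7: right 1 to 8, up 2 to 2, left 1 to 1 — 4 moves in all.
Check: order respected (8 at step 1, 2 at step 3); 4 moves as required.

7 8 5 2 1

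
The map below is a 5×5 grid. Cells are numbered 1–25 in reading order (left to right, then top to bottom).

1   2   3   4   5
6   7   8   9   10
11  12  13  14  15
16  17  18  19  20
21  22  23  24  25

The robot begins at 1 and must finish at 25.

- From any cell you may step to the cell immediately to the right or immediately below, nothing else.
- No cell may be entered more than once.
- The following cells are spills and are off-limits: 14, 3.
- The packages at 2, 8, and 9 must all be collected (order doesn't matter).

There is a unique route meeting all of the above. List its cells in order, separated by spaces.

1 2 7 8 9 10 15 20 25

Moves only go right or down, so the column and row indices never decrease.
Route from 1: right 1 to 2, down 1 to 7, right 3 to 10, down 3 to 25 — 8 moves in all.
Check: all required cells visited.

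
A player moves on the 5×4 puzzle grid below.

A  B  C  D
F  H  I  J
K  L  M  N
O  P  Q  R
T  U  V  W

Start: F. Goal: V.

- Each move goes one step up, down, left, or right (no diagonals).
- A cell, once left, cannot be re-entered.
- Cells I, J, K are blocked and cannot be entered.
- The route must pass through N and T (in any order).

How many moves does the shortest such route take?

Any route passes through N and T in some order between F and V. Summing Manhattan distances along each leg and taking the cheapest ordering (F → N → T → V) gives a lower bound of 4 + 5 + 2 = 11 moves.
A route of 11 moves achieves this: F → H → L → M → N → R → Q → P → O → T → U → V.
Since 11 matches the lower bound, it is optimal.

11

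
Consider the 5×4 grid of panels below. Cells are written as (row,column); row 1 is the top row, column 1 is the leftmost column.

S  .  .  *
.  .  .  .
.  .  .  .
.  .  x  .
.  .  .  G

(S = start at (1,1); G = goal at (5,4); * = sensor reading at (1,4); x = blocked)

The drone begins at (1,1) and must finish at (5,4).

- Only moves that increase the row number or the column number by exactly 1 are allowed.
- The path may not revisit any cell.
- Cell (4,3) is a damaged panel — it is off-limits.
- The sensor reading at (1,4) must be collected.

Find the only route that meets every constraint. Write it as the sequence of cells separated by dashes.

(1,1) - (1,2) - (1,3) - (1,4) - (2,4) - (3,4) - (4,4) - (5,4)

Moves only go right or down, so the column and row indices never decrease.
Route from (1,1): right 3 to (1,4), down 4 to (5,4) — 7 moves in all.
Check: all required cells visited.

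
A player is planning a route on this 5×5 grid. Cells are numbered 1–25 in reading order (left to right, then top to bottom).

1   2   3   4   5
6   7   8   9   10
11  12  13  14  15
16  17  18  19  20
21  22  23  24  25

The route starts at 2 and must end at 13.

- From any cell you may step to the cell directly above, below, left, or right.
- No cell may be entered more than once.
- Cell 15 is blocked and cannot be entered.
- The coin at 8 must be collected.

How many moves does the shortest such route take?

3

Any route passes through 8 somewhere between 2 and 13. Summing Manhattan distances along the two legs (2 → 8 → 13) gives a lower bound of 2 + 1 = 3 moves.
A route of 3 moves achieves this: 2 → 7 → 8 → 13.
Since 3 matches the lower bound, it is optimal.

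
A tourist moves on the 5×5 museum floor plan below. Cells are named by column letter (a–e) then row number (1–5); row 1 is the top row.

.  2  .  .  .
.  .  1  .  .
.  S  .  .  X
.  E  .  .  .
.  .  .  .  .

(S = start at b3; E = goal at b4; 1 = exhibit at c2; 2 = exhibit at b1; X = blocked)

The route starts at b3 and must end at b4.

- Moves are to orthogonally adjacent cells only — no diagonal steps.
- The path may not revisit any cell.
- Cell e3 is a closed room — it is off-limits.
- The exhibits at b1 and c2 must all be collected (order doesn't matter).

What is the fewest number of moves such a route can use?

7

Any route passes through b1 and c2 in some order between b3 and b4. Summing Manhattan distances along each leg and taking the cheapest ordering (b3 → c2 → b1 → b4) gives a lower bound of 2 + 2 + 3 = 7 moves.
A route of 7 moves achieves this: b3 → b2 → b1 → c1 → c2 → c3 → c4 → b4.
Since 7 matches the lower bound, it is optimal.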